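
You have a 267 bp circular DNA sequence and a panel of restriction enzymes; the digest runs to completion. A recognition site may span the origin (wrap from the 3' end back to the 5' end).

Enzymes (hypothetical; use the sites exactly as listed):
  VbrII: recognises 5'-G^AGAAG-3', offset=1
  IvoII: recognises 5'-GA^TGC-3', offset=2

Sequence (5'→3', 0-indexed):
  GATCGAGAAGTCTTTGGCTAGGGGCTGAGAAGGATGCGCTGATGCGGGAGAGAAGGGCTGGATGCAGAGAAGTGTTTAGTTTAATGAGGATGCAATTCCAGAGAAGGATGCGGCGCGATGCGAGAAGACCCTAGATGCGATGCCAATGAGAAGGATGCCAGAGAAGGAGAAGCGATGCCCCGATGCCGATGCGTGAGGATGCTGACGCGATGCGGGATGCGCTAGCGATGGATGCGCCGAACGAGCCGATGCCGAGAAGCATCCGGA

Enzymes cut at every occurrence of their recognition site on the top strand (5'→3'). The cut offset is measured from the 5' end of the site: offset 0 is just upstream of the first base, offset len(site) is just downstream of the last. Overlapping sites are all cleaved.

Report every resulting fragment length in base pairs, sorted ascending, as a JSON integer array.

[4,5,5,5,6,6,6,7,7,7,7,8,8,8,8,8,10,10,11,11,12,13,15,17,18,22,23]

Scan for sites:
  VbrII GAGAAG/1: at [4, 26, 49, 66, 100, 121, 147, 160, 166, 253] ⇒ [5, 27, 50, 67, 101, 122, 148, 161, 167, 254]
  IvoII GATGC/2: at [32, 40, 60, 88, 106, 116, 133, 138, 153, 173, 181, 187, 197, 208, 215, 230, 247] ⇒ [34, 42, 62, 90, 108, 118, 135, 140, 155, 175, 183, 189, 199, 210, 217, 232, 249]

Pooled cuts: [5, 27, 34, 42, 50, 62, 67, 90, 101, 108, 118, 122, 135, 140, 148, 155, 161, 167, 175, 183, 189, 199, 210, 217, 232, 249, 254]

Fragments:
  5→27: 22 bp
  27→34: 7 bp
  34→42: 8 bp
  42→50: 8 bp
  50→62: 12 bp
  62→67: 5 bp
  67→90: 23 bp
  90→101: 11 bp
  101→108: 7 bp
  108→118: 10 bp
  118→122: 4 bp
  122→135: 13 bp
  135→140: 5 bp
  140→148: 8 bp
  148→155: 7 bp
  155→161: 6 bp
  161→167: 6 bp
  167→175: 8 bp
  175→183: 8 bp
  183→189: 6 bp
  189→199: 10 bp
  199→210: 11 bp
  210→217: 7 bp
  217→232: 15 bp
  232→249: 17 bp
  249→254: 5 bp
  254→5 (wrap): 267-254+5 = 18 bp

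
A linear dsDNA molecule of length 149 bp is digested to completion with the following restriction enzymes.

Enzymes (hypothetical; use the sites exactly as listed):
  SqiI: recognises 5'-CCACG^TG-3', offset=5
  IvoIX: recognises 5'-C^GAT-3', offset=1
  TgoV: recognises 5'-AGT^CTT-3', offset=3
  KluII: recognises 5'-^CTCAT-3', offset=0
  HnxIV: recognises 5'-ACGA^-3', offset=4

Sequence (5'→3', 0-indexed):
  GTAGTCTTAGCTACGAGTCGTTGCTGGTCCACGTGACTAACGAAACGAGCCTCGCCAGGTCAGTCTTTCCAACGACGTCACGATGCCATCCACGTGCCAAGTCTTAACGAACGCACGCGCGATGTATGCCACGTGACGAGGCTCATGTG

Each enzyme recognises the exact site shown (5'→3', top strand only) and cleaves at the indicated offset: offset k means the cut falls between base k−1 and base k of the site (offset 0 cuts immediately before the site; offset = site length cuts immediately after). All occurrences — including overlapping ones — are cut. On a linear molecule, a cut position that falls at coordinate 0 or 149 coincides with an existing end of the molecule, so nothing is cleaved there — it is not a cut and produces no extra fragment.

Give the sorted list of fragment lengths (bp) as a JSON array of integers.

Per-enzyme occurrences:
  SqiI CCACGTG/5: at [28, 89, 128] ⇒ [33, 94, 133]
  IvoIX CGAT/1: at [80, 119] ⇒ [81, 120]
  TgoV AGTCTT/3: at [2, 61, 99] ⇒ [5, 64, 102]
  KluII CTCAT/0: at [141] ⇒ [141]
  HnxIV ACGA/4: at [12, 39, 44, 71, 79, 106, 135] ⇒ [16, 43, 48, 75, 83, 110, 139]

All cut coordinates (distinct, sorted): [5, 16, 33, 43, 48, 64, 75, 81, 83, 94, 102, 110, 120, 133, 139, 141]

Fragment lengths:
  [0,5): 5 bp
  [5,16): 11 bp
  [16,33): 17 bp
  [33,43): 10 bp
  [43,48): 5 bp
  [48,64): 16 bp
  [64,75): 11 bp
  [75,81): 6 bp
  [81,83): 2 bp
  [83,94): 11 bp
  [94,102): 8 bp
  [102,110): 8 bp
  [110,120): 10 bp
  [120,133): 13 bp
  [133,139): 6 bp
  [139,141): 2 bp
  [141,149): 8 bp

[2,2,5,5,6,6,8,8,8,10,10,11,11,11,13,16,17]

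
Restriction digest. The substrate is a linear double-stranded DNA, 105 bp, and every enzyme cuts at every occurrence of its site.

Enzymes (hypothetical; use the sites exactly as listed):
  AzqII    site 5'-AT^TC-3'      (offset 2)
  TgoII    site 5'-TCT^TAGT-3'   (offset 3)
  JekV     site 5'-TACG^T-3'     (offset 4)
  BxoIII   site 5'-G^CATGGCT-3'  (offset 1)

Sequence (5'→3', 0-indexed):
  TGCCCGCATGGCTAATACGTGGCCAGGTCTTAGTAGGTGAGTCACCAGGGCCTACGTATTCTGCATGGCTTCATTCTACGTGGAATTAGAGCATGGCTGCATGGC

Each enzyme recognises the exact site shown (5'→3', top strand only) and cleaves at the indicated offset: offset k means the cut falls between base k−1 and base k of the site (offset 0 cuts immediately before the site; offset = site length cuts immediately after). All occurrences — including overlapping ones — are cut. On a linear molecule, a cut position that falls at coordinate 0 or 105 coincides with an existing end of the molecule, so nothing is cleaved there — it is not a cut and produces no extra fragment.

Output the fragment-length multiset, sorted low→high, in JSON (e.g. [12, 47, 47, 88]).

Site scan:
  AzqII ATTC/2: at [57, 72] ⇒ [59, 74]
  TgoII TCTTAGT/3: at [27] ⇒ [30]
  JekV TACGT/4: at [15, 52, 76] ⇒ [19, 56, 80]
  BxoIII GCATGGCT/1: at [5, 62, 90] ⇒ [6, 63, 91]

All cut coordinates (distinct, sorted): [6, 19, 30, 56, 59, 63, 74, 80, 91]

Fragment lengths:
  [0,6): 6 bp
  [6,19): 13 bp
  [19,30): 11 bp
  [30,56): 26 bp
  [56,59): 3 bp
  [59,63): 4 bp
  [63,74): 11 bp
  [74,80): 6 bp
  [80,91): 11 bp
  [91,105): 14 bp

[3,4,6,6,11,11,11,13,14,26]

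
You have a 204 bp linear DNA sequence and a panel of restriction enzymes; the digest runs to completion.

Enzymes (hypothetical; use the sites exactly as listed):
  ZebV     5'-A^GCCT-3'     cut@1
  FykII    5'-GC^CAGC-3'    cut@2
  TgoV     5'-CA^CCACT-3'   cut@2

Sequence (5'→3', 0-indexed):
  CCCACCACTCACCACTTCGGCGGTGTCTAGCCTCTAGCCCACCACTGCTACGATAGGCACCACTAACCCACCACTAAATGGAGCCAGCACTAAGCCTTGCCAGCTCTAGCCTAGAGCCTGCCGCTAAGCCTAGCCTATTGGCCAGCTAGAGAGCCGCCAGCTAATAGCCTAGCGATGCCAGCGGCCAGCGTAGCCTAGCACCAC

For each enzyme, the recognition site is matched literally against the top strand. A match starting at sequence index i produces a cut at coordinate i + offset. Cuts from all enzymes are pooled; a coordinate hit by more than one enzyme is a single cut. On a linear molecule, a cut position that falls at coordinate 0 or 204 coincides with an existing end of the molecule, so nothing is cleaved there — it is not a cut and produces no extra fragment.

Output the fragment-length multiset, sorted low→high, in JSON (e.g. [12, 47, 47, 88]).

Site scan:
  ZebV AGCCT/1: at [28, 92, 107, 114, 126, 131, 165, 191] ⇒ [29, 93, 108, 115, 127, 132, 166, 192]
  FykII GCCAGC/2: at [82, 98, 140, 155, 176, 183] ⇒ [84, 100, 142, 157, 178, 185]
  TgoV CACCACT/2: at [2, 9, 39, 57, 68] ⇒ [4, 11, 41, 59, 70]

Pooled cuts: [4, 11, 29, 41, 59, 70, 84, 93, 100, 108, 115, 127, 132, 142, 157, 166, 178, 185, 192]

Fragment lengths:
  [0,4): 4 bp
  [4,11): 7 bp
  [11,29): 18 bp
  [29,41): 12 bp
  [41,59): 18 bp
  [59,70): 11 bp
  [70,84): 14 bp
  [84,93): 9 bp
  [93,100): 7 bp
  [100,108): 8 bp
  [108,115): 7 bp
  [115,127): 12 bp
  [127,132): 5 bp
  [132,142): 10 bp
  [142,157): 15 bp
  [157,166): 9 bp
  [166,178): 12 bp
  [178,185): 7 bp
  [185,192): 7 bp
  [192,204): 12 bp

[4,5,7,7,7,7,7,8,9,9,10,11,12,12,12,12,14,15,18,18]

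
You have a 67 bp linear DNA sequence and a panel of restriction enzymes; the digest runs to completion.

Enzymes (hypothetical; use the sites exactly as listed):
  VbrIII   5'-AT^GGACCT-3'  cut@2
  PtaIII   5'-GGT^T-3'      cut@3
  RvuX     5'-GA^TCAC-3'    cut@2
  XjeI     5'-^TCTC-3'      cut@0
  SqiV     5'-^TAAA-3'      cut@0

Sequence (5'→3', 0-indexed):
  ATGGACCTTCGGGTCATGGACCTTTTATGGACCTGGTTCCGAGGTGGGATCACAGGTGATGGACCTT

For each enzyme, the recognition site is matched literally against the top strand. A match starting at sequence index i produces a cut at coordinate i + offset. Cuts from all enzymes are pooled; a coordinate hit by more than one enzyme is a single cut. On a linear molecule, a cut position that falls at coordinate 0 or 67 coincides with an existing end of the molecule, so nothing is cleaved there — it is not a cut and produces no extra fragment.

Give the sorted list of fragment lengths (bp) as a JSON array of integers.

Scan for sites:
  VbrIII (ATGGACCT, off=2): starts [0, 15, 26, 58] → cuts [2, 17, 28, 60]
  PtaIII (GGTT, off=3): starts [34] → cuts [37]
  RvuX (GATCAC, off=2): starts [47] → cuts [49]
  XjeI (TCTC, off=0): no sites
  SqiV (TAAA, off=0): no sites

All cut coordinates (distinct, sorted): [2, 17, 28, 37, 49, 60]

Fragment lengths:
  [0,2): 2 bp
  [2,17): 15 bp
  [17,28): 11 bp
  [28,37): 9 bp
  [37,49): 12 bp
  [49,60): 11 bp
  [60,67): 7 bp

[2,7,9,11,11,12,15]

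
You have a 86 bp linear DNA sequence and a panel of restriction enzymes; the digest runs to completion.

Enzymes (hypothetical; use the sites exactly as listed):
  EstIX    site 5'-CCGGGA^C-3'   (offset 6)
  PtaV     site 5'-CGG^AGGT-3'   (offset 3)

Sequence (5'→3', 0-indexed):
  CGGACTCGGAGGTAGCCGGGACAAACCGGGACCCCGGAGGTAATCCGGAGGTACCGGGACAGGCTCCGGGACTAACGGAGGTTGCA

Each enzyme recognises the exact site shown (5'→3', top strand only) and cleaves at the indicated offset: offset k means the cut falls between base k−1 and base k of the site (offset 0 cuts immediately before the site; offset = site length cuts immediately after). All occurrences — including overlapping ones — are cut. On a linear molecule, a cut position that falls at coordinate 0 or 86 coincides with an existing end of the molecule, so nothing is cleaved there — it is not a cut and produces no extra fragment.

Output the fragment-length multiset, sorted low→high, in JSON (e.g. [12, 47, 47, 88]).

Per-enzyme occurrences:
  EstIX (CCGGGAC, off=6): starts [15, 25, 53, 65] → cuts [21, 31, 59, 71]
  PtaV (CGGAGGT, off=3): starts [6, 34, 45, 75] → cuts [9, 37, 48, 78]

Pooled cuts: [9, 21, 31, 37, 48, 59, 71, 78]

Fragment lengths:
  [0,9): 9 bp
  [9,21): 12 bp
  [21,31): 10 bp
  [31,37): 6 bp
  [37,48): 11 bp
  [48,59): 11 bp
  [59,71): 12 bp
  [71,78): 7 bp
  [78,86): 8 bp

[6,7,8,9,10,11,11,12,12]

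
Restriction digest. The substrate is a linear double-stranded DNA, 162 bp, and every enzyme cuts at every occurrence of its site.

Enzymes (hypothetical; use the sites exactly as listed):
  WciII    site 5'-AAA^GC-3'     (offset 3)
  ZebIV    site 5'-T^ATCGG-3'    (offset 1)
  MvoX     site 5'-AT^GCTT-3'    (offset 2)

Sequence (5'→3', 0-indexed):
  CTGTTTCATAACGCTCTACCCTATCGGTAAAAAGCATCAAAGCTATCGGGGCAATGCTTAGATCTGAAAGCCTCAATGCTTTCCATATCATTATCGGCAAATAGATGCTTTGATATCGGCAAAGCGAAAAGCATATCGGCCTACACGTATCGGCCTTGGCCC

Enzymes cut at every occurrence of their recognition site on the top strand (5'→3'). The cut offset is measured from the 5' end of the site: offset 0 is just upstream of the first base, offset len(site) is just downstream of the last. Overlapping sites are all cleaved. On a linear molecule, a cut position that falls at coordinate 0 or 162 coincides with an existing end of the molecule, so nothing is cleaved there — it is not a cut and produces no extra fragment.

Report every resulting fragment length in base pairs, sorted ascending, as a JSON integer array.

Per-enzyme occurrences:
  WciII (AAAGC, off=3): starts [30, 38, 66, 120, 127] → cuts [33, 41, 69, 123, 130]
  ZebIV (TATCGG, off=1): starts [21, 43, 91, 113, 133, 147] → cuts [22, 44, 92, 114, 134, 148]
  MvoX (ATGCTT, off=2): starts [53, 75, 104] → cuts [55, 77, 106]

All cut coordinates (distinct, sorted): [22, 33, 41, 44, 55, 69, 77, 92, 106, 114, 123, 130, 134, 148]

Fragment lengths:
  [0,22): 22 bp
  [22,33): 11 bp
  [33,41): 8 bp
  [41,44): 3 bp
  [44,55): 11 bp
  [55,69): 14 bp
  [69,77): 8 bp
  [77,92): 15 bp
  [92,106): 14 bp
  [106,114): 8 bp
  [114,123): 9 bp
  [123,130): 7 bp
  [130,134): 4 bp
  [134,148): 14 bp
  [148,162): 14 bp

[3,4,7,8,8,8,9,11,11,14,14,14,14,15,22]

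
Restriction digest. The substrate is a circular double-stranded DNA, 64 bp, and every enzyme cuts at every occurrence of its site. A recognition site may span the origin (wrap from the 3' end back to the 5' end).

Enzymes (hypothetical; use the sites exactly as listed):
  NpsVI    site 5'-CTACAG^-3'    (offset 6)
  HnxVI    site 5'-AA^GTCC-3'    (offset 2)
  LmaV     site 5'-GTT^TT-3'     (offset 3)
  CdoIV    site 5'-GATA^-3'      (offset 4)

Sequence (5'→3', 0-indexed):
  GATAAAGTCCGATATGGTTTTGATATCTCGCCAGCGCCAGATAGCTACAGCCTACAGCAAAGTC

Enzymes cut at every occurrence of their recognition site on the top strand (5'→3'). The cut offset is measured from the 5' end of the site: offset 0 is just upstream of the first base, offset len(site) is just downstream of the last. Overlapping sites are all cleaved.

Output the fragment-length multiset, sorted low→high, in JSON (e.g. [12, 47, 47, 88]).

Scan for sites:
  NpsVI (CTACAG, off=6): starts [44, 51] → cuts [50, 57]
  HnxVI (AAGTCC, off=2): starts [4] → cuts [6]
  LmaV (GTTTT, off=3): starts [16] → cuts [19]
  CdoIV (GATA, off=4): starts [0, 10, 21, 39] → cuts [4, 14, 25, 43]

Pooled cuts: [4, 6, 14, 19, 25, 43, 50, 57]

Fragment lengths:
  4→6: 2 bp
  6→14: 8 bp
  14→19: 5 bp
  19→25: 6 bp
  25→43: 18 bp
  43→50: 7 bp
  50→57: 7 bp
  57→4 (wrap): 64-57+4 = 11 bp

[2,5,6,7,7,8,11,18]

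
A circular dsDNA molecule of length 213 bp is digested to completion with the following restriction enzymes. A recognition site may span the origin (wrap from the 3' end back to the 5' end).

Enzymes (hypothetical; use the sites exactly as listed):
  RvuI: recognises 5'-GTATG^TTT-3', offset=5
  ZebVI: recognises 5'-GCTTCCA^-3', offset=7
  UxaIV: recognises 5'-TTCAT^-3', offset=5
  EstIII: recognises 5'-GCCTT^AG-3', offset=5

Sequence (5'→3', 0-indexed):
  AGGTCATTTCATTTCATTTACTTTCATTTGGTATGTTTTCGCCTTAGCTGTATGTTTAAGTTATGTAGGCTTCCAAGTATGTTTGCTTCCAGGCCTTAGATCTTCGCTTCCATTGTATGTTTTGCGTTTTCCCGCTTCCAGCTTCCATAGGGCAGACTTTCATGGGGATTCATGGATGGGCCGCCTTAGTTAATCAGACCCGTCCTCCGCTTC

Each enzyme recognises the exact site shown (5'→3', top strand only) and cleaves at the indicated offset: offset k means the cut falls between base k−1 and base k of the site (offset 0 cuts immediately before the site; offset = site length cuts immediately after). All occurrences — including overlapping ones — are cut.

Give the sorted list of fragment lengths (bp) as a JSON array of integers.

Per-enzyme occurrences:
  RvuI (GTATGTTT, off=5): starts [30, 49, 76, 114] → cuts [35, 54, 81, 119]
  ZebVI (GCTTCCA, off=7): starts [68, 84, 105, 133, 140] → cuts [75, 91, 112, 140, 147]
  UxaIV (TTCAT, off=5): starts [7, 12, 22, 158, 168] → cuts [12, 17, 27, 163, 173]
  EstIII (GCCTTAG, off=5): starts [40, 92, 182] → cuts [45, 97, 187]

All cut coordinates (distinct, sorted): [12, 17, 27, 35, 45, 54, 75, 81, 91, 97, 112, 119, 140, 147, 163, 173, 187]

Fragments:
  12→17: 5 bp
  17→27: 10 bp
  27→35: 8 bp
  35→45: 10 bp
  45→54: 9 bp
  54→75: 21 bp
  75→81: 6 bp
  81→91: 10 bp
  91→97: 6 bp
  97→112: 15 bp
  112→119: 7 bp
  119→140: 21 bp
  140→147: 7 bp
  147→163: 16 bp
  163→173: 10 bp
  173→187: 14 bp
  187→12 (wrap): 213-187+12 = 38 bp

[5,6,6,7,7,8,9,10,10,10,10,14,15,16,21,21,38]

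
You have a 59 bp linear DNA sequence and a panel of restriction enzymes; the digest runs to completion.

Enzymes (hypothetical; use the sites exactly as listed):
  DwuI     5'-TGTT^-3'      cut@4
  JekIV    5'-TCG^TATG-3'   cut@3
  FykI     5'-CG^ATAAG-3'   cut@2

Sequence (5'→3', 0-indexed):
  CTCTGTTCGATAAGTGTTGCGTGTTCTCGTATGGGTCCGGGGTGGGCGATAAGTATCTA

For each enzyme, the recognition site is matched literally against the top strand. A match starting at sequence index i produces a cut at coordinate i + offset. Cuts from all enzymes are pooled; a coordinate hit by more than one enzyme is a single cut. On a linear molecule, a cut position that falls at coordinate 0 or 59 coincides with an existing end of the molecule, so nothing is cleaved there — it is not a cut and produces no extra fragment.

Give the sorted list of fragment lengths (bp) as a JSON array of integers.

[2,4,7,7,9,11,19]

Per-enzyme occurrences:
  DwuI (TGTT, off=4): starts [3, 14, 21] → cuts [7, 18, 25]
  JekIV (TCGTATG, off=3): starts [26] → cuts [29]
  FykI (CGATAAG, off=2): starts [7, 46] → cuts [9, 48]

All cut coordinates (distinct, sorted): [7, 9, 18, 25, 29, 48]

Fragment lengths:
  [0,7): 7 bp
  [7,9): 2 bp
  [9,18): 9 bp
  [18,25): 7 bp
  [25,29): 4 bp
  [29,48): 19 bp
  [48,59): 11 bp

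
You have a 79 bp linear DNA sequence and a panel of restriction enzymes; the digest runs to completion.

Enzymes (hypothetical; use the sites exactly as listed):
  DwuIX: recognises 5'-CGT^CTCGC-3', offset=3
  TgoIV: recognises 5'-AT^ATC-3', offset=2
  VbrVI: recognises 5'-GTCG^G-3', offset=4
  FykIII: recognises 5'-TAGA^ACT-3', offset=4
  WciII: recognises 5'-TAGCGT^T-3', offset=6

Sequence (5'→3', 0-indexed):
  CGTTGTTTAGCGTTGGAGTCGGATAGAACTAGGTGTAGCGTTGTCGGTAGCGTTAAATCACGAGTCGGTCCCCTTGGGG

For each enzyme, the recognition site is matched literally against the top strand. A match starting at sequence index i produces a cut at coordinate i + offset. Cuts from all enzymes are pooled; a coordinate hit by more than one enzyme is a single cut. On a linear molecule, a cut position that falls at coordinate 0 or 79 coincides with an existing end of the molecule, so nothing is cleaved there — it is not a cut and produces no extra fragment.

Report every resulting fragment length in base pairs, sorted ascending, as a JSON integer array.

Per-enzyme occurrences:
  DwuIX (CGTCTCGC, off=3): no sites
  TgoIV (ATATC, off=2): no sites
  VbrVI (GTCGG, off=4): starts [17, 42, 63] → cuts [21, 46, 67]
  FykIII (TAGAACT, off=4): starts [23] → cuts [27]
  WciII (TAGCGTT, off=6): starts [7, 35, 47] → cuts [13, 41, 53]

All cut coordinates (distinct, sorted): [13, 21, 27, 41, 46, 53, 67]

Fragments:
  [0,13): 13 bp
  [13,21): 8 bp
  [21,27): 6 bp
  [27,41): 14 bp
  [41,46): 5 bp
  [46,53): 7 bp
  [53,67): 14 bp
  [67,79): 12 bp

[5,6,7,8,12,13,14,14]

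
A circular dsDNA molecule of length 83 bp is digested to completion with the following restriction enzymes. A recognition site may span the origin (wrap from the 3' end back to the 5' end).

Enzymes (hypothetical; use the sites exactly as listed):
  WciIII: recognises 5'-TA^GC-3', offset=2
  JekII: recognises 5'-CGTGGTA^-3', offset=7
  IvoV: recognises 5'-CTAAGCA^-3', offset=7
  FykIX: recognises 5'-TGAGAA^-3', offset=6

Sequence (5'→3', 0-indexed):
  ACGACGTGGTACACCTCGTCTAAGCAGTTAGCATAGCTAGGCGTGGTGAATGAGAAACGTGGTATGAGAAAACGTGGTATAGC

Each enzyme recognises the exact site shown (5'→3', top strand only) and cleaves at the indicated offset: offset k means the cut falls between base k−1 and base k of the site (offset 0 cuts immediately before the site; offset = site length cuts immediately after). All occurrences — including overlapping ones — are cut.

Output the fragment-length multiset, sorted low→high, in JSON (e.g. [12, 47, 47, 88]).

Scan for sites:
  WciIII TAGC/2: at [28, 33, 79] ⇒ [30, 35, 81]
  JekII CGTGGTA/7: at [4, 57, 72] ⇒ [11, 64, 79]
  IvoV CTAAGCA/7: at [19] ⇒ [26]
  FykIX TGAGAA/6: at [50, 64] ⇒ [56, 70]

Pooled cuts: [11, 26, 30, 35, 56, 64, 70, 79, 81]

Fragment lengths:
  11→26: 15 bp
  26→30: 4 bp
  30→35: 5 bp
  35→56: 21 bp
  56→64: 8 bp
  64→70: 6 bp
  70→79: 9 bp
  79→81: 2 bp
  81→11 (wrap): 83-81+11 = 13 bp

[2,4,5,6,8,9,13,15,21]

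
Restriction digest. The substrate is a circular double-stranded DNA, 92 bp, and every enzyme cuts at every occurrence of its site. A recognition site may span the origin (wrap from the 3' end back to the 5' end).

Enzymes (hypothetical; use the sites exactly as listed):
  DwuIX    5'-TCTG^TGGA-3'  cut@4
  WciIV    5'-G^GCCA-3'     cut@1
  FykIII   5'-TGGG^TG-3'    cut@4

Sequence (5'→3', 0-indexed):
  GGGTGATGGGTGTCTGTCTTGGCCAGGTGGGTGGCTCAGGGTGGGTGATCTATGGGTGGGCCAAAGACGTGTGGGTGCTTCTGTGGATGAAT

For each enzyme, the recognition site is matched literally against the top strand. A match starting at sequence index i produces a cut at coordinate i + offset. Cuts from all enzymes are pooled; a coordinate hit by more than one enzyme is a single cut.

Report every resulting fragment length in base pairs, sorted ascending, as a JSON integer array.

Site scan:
  DwuIX (TCTGTGGA, off=4): starts [79] → cuts [83]
  WciIV (GGCCA, off=1): starts [20, 58] → cuts [21, 59]
  FykIII (TGGGTG, off=4): starts [6, 27, 41, 52, 71, 91] → cuts [3, 10, 31, 45, 56, 75]

Pooled cuts: [3, 10, 21, 31, 45, 56, 59, 75, 83]

Fragment lengths:
  3→10: 7 bp
  10→21: 11 bp
  21→31: 10 bp
  31→45: 14 bp
  45→56: 11 bp
  56→59: 3 bp
  59→75: 16 bp
  75→83: 8 bp
  83→3 (wrap): 92-83+3 = 12 bp

[3,7,8,10,11,11,12,14,16]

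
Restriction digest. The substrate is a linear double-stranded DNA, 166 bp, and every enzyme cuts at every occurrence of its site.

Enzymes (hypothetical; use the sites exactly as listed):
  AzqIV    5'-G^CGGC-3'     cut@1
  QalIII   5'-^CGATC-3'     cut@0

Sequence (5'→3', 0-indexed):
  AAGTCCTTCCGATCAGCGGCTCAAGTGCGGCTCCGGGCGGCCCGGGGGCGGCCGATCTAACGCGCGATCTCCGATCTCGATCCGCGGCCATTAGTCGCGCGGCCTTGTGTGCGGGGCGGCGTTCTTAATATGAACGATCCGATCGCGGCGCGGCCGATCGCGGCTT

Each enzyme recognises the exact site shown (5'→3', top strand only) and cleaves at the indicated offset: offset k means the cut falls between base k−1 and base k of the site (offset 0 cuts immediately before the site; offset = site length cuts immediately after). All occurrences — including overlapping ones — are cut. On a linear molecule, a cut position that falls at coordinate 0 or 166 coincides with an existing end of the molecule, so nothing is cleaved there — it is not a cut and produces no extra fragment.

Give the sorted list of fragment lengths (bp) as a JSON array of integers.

Per-enzyme occurrences:
  AzqIV GCGGC/1: at [15, 26, 36, 47, 83, 98, 115, 144, 149, 159] ⇒ [16, 27, 37, 48, 84, 99, 116, 145, 150, 160]
  QalIII CGATC/0: at [9, 52, 64, 71, 77, 134, 139, 154] ⇒ [9, 52, 64, 71, 77, 134, 139, 154]

Pooled cuts: [9, 16, 27, 37, 48, 52, 64, 71, 77, 84, 99, 116, 134, 139, 145, 150, 154, 160]

Fragment lengths:
  [0,9): 9 bp
  [9,16): 7 bp
  [16,27): 11 bp
  [27,37): 10 bp
  [37,48): 11 bp
  [48,52): 4 bp
  [52,64): 12 bp
  [64,71): 7 bp
  [71,77): 6 bp
  [77,84): 7 bp
  [84,99): 15 bp
  [99,116): 17 bp
  [116,134): 18 bp
  [134,139): 5 bp
  [139,145): 6 bp
  [145,150): 5 bp
  [150,154): 4 bp
  [154,160): 6 bp
  [160,166): 6 bp

[4,4,5,5,6,6,6,6,7,7,7,9,10,11,11,12,15,17,18]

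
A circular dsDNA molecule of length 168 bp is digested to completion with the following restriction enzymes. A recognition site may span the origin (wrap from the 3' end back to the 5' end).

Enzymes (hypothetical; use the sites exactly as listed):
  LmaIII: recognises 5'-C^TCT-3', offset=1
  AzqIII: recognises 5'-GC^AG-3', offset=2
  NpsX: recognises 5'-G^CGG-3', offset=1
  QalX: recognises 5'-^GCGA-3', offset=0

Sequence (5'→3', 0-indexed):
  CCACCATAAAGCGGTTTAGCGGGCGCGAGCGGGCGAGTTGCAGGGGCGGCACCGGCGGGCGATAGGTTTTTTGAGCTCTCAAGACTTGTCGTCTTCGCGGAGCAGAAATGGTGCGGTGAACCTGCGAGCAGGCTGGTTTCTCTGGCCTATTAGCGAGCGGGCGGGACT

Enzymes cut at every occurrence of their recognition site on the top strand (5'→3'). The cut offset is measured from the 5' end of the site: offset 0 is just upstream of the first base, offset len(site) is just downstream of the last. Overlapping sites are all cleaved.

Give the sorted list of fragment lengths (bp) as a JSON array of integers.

Per-enzyme occurrences:
  LmaIII CTCT/1: at [75, 139] ⇒ [76, 140]
  AzqIII GCAG/2: at [39, 101, 127] ⇒ [41, 103, 129]
  NpsX GCGG/1: at [10, 18, 28, 45, 54, 96, 112, 156, 160] ⇒ [11, 19, 29, 46, 55, 97, 113, 157, 161]
  QalX GCGA/0: at [24, 32, 58, 123, 152] ⇒ [24, 32, 58, 123, 152]

Pooled cuts: [11, 19, 24, 29, 32, 41, 46, 55, 58, 76, 97, 103, 113, 123, 129, 140, 152, 157, 161]

Fragment lengths:
  11→19: 8 bp
  19→24: 5 bp
  24→29: 5 bp
  29→32: 3 bp
  32→41: 9 bp
  41→46: 5 bp
  46→55: 9 bp
  55→58: 3 bp
  58→76: 18 bp
  76→97: 21 bp
  97→103: 6 bp
  103→113: 10 bp
  113→123: 10 bp
  123→129: 6 bp
  129→140: 11 bp
  140→152: 12 bp
  152→157: 5 bp
  157→161: 4 bp
  161→11 (wrap): 168-161+11 = 18 bp

[3,3,4,5,5,5,5,6,6,8,9,9,10,10,11,12,18,18,21]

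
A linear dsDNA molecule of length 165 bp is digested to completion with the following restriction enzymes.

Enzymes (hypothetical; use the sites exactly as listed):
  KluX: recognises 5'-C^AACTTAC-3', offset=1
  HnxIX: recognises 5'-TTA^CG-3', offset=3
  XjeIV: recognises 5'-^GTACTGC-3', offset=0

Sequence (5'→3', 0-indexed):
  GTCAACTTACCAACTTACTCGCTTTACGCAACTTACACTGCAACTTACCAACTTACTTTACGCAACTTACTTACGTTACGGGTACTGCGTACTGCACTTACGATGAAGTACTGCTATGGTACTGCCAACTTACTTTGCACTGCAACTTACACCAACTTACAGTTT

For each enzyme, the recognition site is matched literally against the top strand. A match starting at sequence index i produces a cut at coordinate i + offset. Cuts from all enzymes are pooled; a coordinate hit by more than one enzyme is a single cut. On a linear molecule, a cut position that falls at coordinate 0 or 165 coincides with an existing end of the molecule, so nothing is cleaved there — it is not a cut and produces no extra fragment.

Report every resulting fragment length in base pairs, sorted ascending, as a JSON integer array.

Site scan:
  KluX CAACTTAC/1: at [2, 10, 28, 40, 48, 62, 125, 142, 152] ⇒ [3, 11, 29, 41, 49, 63, 126, 143, 153]
  HnxIX TTACG/3: at [23, 57, 70, 75, 97] ⇒ [26, 60, 73, 78, 100]
  XjeIV GTACTGC/0: at [81, 88, 107, 118] ⇒ [81, 88, 107, 118]

Pooled cuts: [3, 11, 26, 29, 41, 49, 60, 63, 73, 78, 81, 88, 100, 107, 118, 126, 143, 153]

Fragments:
  [0,3): 3 bp
  [3,11): 8 bp
  [11,26): 15 bp
  [26,29): 3 bp
  [29,41): 12 bp
  [41,49): 8 bp
  [49,60): 11 bp
  [60,63): 3 bp
  [63,73): 10 bp
  [73,78): 5 bp
  [78,81): 3 bp
  [81,88): 7 bp
  [88,100): 12 bp
  [100,107): 7 bp
  [107,118): 11 bp
  [118,126): 8 bp
  [126,143): 17 bp
  [143,153): 10 bp
  [153,165): 12 bp

[3,3,3,3,5,7,7,8,8,8,10,10,11,11,12,12,12,15,17]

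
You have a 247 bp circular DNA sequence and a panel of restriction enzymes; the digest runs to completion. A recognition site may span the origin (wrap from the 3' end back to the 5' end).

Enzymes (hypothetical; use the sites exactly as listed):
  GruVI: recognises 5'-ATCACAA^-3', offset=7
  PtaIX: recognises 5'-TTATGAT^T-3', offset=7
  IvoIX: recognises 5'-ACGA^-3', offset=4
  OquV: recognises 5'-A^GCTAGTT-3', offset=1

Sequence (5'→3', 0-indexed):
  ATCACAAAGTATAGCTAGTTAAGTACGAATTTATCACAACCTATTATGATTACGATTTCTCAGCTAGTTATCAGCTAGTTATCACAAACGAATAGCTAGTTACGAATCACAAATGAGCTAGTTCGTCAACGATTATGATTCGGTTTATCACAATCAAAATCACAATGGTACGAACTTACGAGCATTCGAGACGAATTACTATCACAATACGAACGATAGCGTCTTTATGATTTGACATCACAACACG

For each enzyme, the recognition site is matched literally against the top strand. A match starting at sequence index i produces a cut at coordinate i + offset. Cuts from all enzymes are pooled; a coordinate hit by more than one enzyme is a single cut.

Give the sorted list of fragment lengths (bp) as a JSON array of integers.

Site scan:
  GruVI (ATCACAA, off=7): starts [0, 32, 80, 105, 146, 158, 200, 236] → cuts [7, 39, 87, 112, 153, 165, 207, 243]
  PtaIX (TTATGATT, off=7): starts [43, 132, 224] → cuts [50, 139, 231]
  IvoIX (ACGA, off=4): starts [24, 51, 87, 101, 128, 169, 177, 190, 208, 212, 244] → cuts [1, 28, 55, 91, 105, 132, 173, 181, 194, 212, 216]
  OquV (AGCTAGTT, off=1): starts [12, 61, 72, 93, 115] → cuts [13, 62, 73, 94, 116]

Pooled cuts: [1, 7, 13, 28, 39, 50, 55, 62, 73, 87, 91, 94, 105, 112, 116, 132, 139, 153, 165, 173, 181, 194, 207, 212, 216, 231, 243]

Fragment lengths:
  1→7: 6 bp
  7→13: 6 bp
  13→28: 15 bp
  28→39: 11 bp
  39→50: 11 bp
  50→55: 5 bp
  55→62: 7 bp
  62→73: 11 bp
  73→87: 14 bp
  87→91: 4 bp
  91→94: 3 bp
  94→105: 11 bp
  105→112: 7 bp
  112→116: 4 bp
  116→132: 16 bp
  132→139: 7 bp
  139→153: 14 bp
  153→165: 12 bp
  165→173: 8 bp
  173→181: 8 bp
  181→194: 13 bp
  194→207: 13 bp
  207→212: 5 bp
  212→216: 4 bp
  216→231: 15 bp
  231→243: 12 bp
  243→1 (wrap): 247-243+1 = 5 bp

[3,4,4,4,5,5,5,6,6,7,7,7,8,8,11,11,11,11,12,12,13,13,14,14,15,15,16]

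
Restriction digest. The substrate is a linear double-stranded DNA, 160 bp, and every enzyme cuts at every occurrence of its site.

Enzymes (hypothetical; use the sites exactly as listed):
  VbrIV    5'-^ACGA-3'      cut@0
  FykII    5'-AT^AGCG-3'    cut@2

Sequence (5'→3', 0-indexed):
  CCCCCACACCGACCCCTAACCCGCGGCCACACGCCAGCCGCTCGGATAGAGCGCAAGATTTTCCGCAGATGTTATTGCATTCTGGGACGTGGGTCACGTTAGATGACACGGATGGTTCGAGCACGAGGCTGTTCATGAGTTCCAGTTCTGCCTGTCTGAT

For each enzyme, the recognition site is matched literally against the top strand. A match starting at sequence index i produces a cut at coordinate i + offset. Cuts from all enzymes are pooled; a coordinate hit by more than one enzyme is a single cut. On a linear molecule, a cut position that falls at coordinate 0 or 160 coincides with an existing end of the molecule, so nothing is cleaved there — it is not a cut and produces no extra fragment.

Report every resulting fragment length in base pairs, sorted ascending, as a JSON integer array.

Scan for sites:
  VbrIV (ACGA, off=0): starts [122] → cuts [122]
  FykII (ATAGCG, off=2): no sites

All cut coordinates (distinct, sorted): [122]

Fragment lengths:
  [0,122): 122 bp
  [122,160): 38 bp

[38,122]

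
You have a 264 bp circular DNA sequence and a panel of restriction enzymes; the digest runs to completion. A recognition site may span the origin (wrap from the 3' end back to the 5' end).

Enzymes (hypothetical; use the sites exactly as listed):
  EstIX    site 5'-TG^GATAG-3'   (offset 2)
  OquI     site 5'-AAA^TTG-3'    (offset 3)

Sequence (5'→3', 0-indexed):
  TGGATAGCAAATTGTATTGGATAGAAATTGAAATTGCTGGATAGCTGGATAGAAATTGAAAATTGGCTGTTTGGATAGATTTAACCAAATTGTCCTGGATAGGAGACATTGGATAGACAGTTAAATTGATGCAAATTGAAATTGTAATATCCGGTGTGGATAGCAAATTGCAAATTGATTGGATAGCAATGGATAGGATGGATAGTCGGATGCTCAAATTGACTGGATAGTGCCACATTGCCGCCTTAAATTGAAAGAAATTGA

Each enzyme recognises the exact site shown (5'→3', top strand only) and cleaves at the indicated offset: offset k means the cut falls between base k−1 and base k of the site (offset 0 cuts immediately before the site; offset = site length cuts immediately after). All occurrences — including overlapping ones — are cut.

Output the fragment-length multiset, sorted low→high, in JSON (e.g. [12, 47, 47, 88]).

[6,6,6,6,7,7,7,7,8,8,8,8,8,9,9,9,10,10,10,11,14,14,16,17,18,25]

Scan for sites:
  EstIX (TGGATAG, off=2): starts [0, 17, 37, 45, 71, 95, 109, 156, 179, 189, 198, 223] → cuts [2, 19, 39, 47, 73, 97, 111, 158, 181, 191, 200, 225]
  OquI (AAATTG, off=3): starts [8, 24, 30, 52, 59, 86, 122, 132, 138, 164, 171, 215, 247, 257] → cuts [11, 27, 33, 55, 62, 89, 125, 135, 141, 167, 174, 218, 250, 260]

Pooled cuts: [2, 11, 19, 27, 33, 39, 47, 55, 62, 73, 89, 97, 111, 125, 135, 141, 158, 167, 174, 181, 191, 200, 218, 225, 250, 260]

Fragment lengths:
  2→11: 9 bp
  11→19: 8 bp
  19→27: 8 bp
  27→33: 6 bp
  33→39: 6 bp
  39→47: 8 bp
  47→55: 8 bp
  55→62: 7 bp
  62→73: 11 bp
  73→89: 16 bp
  89→97: 8 bp
  97→111: 14 bp
  111→125: 14 bp
  125→135: 10 bp
  135→141: 6 bp
  141→158: 17 bp
  158→167: 9 bp
  167→174: 7 bp
  174→181: 7 bp
  181→191: 10 bp
  191→200: 9 bp
  200→218: 18 bp
  218→225: 7 bp
  225→250: 25 bp
  250→260: 10 bp
  260→2 (wrap): 264-260+2 = 6 bp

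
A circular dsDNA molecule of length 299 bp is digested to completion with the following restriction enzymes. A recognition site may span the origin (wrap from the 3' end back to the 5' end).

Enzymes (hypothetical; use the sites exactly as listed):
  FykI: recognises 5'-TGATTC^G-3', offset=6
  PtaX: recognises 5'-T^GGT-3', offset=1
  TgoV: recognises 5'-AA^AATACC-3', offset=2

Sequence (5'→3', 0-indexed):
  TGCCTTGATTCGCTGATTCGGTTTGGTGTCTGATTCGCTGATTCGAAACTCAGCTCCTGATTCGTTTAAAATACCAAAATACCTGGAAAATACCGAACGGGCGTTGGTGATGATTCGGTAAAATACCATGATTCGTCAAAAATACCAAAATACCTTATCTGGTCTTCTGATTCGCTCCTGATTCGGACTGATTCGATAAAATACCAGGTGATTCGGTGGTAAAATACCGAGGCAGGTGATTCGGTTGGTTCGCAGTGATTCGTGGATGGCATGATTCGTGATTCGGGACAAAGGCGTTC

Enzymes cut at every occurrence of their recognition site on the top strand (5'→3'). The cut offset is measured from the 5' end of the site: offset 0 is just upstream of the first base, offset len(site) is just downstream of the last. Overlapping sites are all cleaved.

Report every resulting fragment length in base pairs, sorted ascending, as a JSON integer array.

[3,4,5,5,5,5,6,6,7,8,8,8,8,10,11,11,11,12,12,13,13,15,15,16,17,19,20,26]

Per-enzyme occurrences:
  FykI TGATTCG/6: at [5, 13, 30, 38, 57, 110, 128, 167, 178, 188, 208, 236, 255, 271, 278] ⇒ [11, 19, 36, 44, 63, 116, 134, 173, 184, 194, 214, 242, 261, 277, 284]
  PtaX TGGT/1: at [23, 104, 159, 216, 245] ⇒ [24, 105, 160, 217, 246]
  TgoV AAAATACC/2: at [67, 75, 86, 119, 138, 146, 197, 220] ⇒ [69, 77, 88, 121, 140, 148, 199, 222]

Pooled cuts: [11, 19, 24, 36, 44, 63, 69, 77, 88, 105, 116, 121, 134, 140, 148, 160, 173, 184, 194, 199, 214, 217, 222, 242, 246, 261, 277, 284]

Fragments:
  11→19: 8 bp
  19→24: 5 bp
  24→36: 12 bp
  36→44: 8 bp
  44→63: 19 bp
  63→69: 6 bp
  69→77: 8 bp
  77→88: 11 bp
  88→105: 17 bp
  105→116: 11 bp
  116→121: 5 bp
  121→134: 13 bp
  134→140: 6 bp
  140→148: 8 bp
  148→160: 12 bp
  160→173: 13 bp
  173→184: 11 bp
  184→194: 10 bp
  194→199: 5 bp
  199→214: 15 bp
  214→217: 3 bp
  217→222: 5 bp
  222→242: 20 bp
  242→246: 4 bp
  246→261: 15 bp
  261→277: 16 bp
  277→284: 7 bp
  284→11 (wrap): 299-284+11 = 26 bp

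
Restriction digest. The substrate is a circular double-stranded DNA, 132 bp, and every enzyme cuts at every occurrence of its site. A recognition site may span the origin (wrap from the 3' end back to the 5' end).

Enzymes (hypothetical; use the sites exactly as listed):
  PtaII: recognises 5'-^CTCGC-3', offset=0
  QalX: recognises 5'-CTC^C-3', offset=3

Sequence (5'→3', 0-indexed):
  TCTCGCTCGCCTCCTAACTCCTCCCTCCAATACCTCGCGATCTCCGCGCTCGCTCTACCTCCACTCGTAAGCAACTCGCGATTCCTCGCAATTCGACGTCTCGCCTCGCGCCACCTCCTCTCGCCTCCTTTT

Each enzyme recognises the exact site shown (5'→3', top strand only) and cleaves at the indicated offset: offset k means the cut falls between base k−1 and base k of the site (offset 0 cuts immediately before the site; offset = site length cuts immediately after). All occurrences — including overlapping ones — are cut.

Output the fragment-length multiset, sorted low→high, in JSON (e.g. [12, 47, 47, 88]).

[2,3,4,4,4,5,6,6,7,8,8,10,11,13,13,13,15]

Per-enzyme occurrences:
  PtaII CTCGC/0: at [1, 5, 33, 48, 74, 84, 99, 104, 119] ⇒ [1, 5, 33, 48, 74, 84, 99, 104, 119]
  QalX CTCC/3: at [10, 17, 20, 24, 41, 58, 114, 124] ⇒ [13, 20, 23, 27, 44, 61, 117, 127]

All cut coordinates (distinct, sorted): [1, 5, 13, 20, 23, 27, 33, 44, 48, 61, 74, 84, 99, 104, 117, 119, 127]

Fragment lengths:
  1→5: 4 bp
  5→13: 8 bp
  13→20: 7 bp
  20→23: 3 bp
  23→27: 4 bp
  27→33: 6 bp
  33→44: 11 bp
  44→48: 4 bp
  48→61: 13 bp
  61→74: 13 bp
  74→84: 10 bp
  84→99: 15 bp
  99→104: 5 bp
  104→117: 13 bp
  117→119: 2 bp
  119→127: 8 bp
  127→1 (wrap): 132-127+1 = 6 bp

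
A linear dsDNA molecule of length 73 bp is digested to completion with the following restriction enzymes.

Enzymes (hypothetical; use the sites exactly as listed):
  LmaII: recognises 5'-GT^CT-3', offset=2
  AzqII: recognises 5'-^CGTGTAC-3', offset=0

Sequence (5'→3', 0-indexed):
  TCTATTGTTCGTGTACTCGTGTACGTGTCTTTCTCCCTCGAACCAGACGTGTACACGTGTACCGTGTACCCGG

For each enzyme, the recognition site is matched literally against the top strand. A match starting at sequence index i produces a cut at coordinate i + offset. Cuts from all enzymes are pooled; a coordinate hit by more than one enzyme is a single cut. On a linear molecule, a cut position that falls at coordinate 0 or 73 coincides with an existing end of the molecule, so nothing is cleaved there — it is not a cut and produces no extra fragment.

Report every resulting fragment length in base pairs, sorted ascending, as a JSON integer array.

[7,8,8,9,11,11,19]

Per-enzyme occurrences:
  LmaII (GTCT, off=2): starts [26] → cuts [28]
  AzqII (CGTGTAC, off=0): starts [9, 17, 47, 55, 62] → cuts [9, 17, 47, 55, 62]

All cut coordinates (distinct, sorted): [9, 17, 28, 47, 55, 62]

Fragments:
  [0,9): 9 bp
  [9,17): 8 bp
  [17,28): 11 bp
  [28,47): 19 bp
  [47,55): 8 bp
  [55,62): 7 bp
  [62,73): 11 bp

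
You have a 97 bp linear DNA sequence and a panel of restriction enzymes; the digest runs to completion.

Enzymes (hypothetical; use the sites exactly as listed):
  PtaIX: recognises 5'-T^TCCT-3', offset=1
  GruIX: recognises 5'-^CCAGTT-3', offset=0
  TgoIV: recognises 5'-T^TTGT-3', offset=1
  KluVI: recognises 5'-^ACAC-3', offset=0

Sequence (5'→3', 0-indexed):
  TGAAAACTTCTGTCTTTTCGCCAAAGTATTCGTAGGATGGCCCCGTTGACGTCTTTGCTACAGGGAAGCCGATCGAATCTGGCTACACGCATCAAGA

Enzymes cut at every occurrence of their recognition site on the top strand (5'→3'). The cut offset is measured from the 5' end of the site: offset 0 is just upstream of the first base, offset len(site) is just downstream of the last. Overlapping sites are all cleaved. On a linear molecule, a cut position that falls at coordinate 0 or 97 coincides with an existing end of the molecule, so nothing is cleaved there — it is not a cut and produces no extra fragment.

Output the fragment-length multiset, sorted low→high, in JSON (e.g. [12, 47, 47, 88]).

[13,84]

Scan for sites:
  PtaIX (TTCCT, off=1): no sites
  GruIX (CCAGTT, off=0): no sites
  TgoIV (TTTGT, off=1): no sites
  KluVI ACAC/0: at [84] ⇒ [84]

All cut coordinates (distinct, sorted): [84]

Fragment lengths:
  [0,84): 84 bp
  [84,97): 13 bp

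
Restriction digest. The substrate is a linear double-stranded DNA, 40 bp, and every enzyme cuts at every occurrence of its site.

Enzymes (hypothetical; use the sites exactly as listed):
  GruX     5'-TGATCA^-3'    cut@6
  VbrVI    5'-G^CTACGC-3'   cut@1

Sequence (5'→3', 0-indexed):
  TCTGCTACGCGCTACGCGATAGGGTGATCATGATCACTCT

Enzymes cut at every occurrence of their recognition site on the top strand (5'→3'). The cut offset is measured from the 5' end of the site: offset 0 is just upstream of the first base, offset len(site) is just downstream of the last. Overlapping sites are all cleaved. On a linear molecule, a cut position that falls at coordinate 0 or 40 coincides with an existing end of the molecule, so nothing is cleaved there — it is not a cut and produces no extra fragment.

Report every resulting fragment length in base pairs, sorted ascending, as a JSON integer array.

[4,4,6,7,19]

Site scan:
  GruX TGATCA/6: at [24, 30] ⇒ [30, 36]
  VbrVI GCTACGC/1: at [3, 10] ⇒ [4, 11]

Pooled cuts: [4, 11, 30, 36]

Fragments:
  [0,4): 4 bp
  [4,11): 7 bp
  [11,30): 19 bp
  [30,36): 6 bp
  [36,40): 4 bp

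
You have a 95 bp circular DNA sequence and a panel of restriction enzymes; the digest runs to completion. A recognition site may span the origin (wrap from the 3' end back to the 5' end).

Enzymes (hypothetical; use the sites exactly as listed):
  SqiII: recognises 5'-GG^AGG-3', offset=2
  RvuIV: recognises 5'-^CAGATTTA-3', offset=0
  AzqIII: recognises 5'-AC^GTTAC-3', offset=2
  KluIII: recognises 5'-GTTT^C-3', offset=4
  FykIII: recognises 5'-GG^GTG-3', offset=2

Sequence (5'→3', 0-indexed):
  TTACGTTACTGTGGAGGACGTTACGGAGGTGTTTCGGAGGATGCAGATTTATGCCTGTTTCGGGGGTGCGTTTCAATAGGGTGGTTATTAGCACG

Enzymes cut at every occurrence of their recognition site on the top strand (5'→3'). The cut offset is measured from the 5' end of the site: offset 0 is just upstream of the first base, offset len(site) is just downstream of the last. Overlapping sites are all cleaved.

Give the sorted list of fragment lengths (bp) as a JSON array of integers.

Scan for sites:
  SqiII (GGAGG, off=2): starts [12, 24, 35] → cuts [14, 26, 37]
  RvuIV (CAGATTTA, off=0): starts [43] → cuts [43]
  AzqIII (ACGTTAC, off=2): starts [2, 17, 92] → cuts [4, 19, 94]
  KluIII (GTTTC, off=4): starts [30, 56, 69] → cuts [34, 60, 73]
  FykIII (GGGTG, off=2): starts [63, 78] → cuts [65, 80]

All cut coordinates (distinct, sorted): [4, 14, 19, 26, 34, 37, 43, 60, 65, 73, 80, 94]

Fragments:
  4→14: 10 bp
  14→19: 5 bp
  19→26: 7 bp
  26→34: 8 bp
  34→37: 3 bp
  37→43: 6 bp
  43→60: 17 bp
  60→65: 5 bp
  65→73: 8 bp
  73→80: 7 bp
  80→94: 14 bp
  94→4 (wrap): 95-94+4 = 5 bp

[3,5,5,5,6,7,7,8,8,10,14,17]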